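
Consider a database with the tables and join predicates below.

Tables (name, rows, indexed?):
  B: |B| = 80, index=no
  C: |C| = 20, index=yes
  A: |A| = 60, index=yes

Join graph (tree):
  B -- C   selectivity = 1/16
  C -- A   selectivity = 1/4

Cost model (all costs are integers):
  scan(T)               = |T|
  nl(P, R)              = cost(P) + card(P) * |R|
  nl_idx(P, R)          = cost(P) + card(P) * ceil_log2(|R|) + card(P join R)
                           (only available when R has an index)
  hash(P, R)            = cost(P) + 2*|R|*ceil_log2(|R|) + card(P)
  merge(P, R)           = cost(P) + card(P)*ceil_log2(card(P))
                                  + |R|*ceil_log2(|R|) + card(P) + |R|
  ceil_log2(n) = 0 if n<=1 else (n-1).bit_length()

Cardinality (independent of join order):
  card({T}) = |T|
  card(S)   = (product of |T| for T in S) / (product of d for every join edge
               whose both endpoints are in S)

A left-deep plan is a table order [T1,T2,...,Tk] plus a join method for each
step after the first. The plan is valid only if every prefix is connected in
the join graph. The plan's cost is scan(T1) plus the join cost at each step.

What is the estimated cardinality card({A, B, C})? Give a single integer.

1500

Tables in S: A(60), B(80), C(20)
Edges inside S: B-C(d=16), C-A(d=4)
numerator = 60 * 80 * 20 = 96000
denominator = 16 * 4 = 64
card(S) = 96000 / 64 = 1500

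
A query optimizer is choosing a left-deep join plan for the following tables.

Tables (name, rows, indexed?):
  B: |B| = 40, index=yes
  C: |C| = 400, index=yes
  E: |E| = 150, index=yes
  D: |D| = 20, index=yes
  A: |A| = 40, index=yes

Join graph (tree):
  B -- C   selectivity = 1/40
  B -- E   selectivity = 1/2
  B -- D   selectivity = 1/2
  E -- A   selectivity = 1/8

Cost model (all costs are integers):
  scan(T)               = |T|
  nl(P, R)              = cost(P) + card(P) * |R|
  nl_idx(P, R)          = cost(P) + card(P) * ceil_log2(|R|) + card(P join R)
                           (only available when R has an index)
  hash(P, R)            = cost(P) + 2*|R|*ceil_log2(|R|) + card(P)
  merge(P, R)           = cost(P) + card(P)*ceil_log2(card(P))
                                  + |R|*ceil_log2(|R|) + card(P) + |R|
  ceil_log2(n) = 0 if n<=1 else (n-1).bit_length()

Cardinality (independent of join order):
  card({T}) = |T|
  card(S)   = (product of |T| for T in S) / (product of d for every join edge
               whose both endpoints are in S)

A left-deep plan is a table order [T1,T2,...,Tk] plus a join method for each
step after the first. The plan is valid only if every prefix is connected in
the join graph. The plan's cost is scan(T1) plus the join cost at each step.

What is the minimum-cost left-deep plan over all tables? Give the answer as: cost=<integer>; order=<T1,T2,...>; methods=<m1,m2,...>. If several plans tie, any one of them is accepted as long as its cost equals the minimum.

cost=174410; order=E,A,B,C,D; methods=hash,hash,hash,hash

Selinger DP (subsets sized 1..n):
  {B}: scan cost=40, card=40
  {C}: scan cost=400, card=400
  {E}: scan cost=150, card=150
  {D}: scan cost=20, card=20
  {A}: scan cost=40, card=40
  {BC}: card=400; try (C,nl_idx)→800, (B,hash)→1280, (B,nl_idx)→3200, (C,merge)→4320, (B,merge)→4680, (C,hash)→7280 …(+2); best=800 via (C,nl_idx)
  {BE}: card=3000; try (B,hash)→780, (E,merge)→1670, (B,merge)→1780, (E,hash)→2480, (E,nl_idx)→3360, (B,nl_idx)→4050 …(+2); best=780 via (B,hash)
  {BD}: card=400; try (D,hash)→280, (B,merge)→420, (D,merge)→440, (B,hash)→520, (B,nl_idx)→540, (D,nl_idx)→640 …(+2); best=280 via (D,hash)
  {AE}: card=750; try (A,hash)→780, (E,nl_idx)→1110, (E,merge)→1670, (A,merge)→1780, (A,nl_idx)→1800, (E,hash)→2480 …(+2); best=780 via (A,hash)
  {BCE}: card=30000; try (E,hash)→3600, (E,merge)→6150, (C,hash)→10980, (E,nl_idx)→34000, (C,merge)→43780, (C,nl_idx)→57780 …(+2); best=3600 via (E,hash)
  {BCD}: card=4000; try (D,hash)→1400, (D,merge)→4920, (D,nl_idx)→6800, (C,hash)→7880, (C,nl_idx)→7880, (C,merge)→8280 …(+2); best=1400 via (D,hash)
  {BDE}: card=30000; try (E,hash)→3080, (D,hash)→3980, (E,merge)→5630, (E,nl_idx)→33480, (D,merge)→39900, (D,nl_idx)→45780 …(+2); best=3080 via (E,hash)
  {ABE}: card=15000; try (B,hash)→2010, (A,hash)→4260, (B,merge)→9310, (B,nl_idx)→20280, (B,nl)→30780, (A,nl_idx)→33780 …(+2); best=2010 via (B,hash)
  {BCDE}: card=300000; try (E,hash)→7800, (D,hash)→33800, (C,hash)→40280, (E,merge)→54750, (E,nl_idx)→333400, (D,nl_idx)→453600 …(+6); best=7800 via (E,hash)
  {ABCE}: card=150000; try (C,hash)→24210, (A,hash)→34080, (C,merge)→231010, (C,nl_idx)→287010, (A,nl_idx)→333600, (A,merge)→483880 …(+2); best=24210 via (C,hash)
  {ABDE}: card=150000; try (D,hash)→17210, (A,hash)→33560, (D,nl_idx)→227010, (D,merge)→227130, (D,nl)→302010, (A,nl_idx)→333080 …(+2); best=17210 via (D,hash)
  {ABCDE}: card=1500000; try (D,hash)→174410, (C,hash)→174410, (A,hash)→308280, (D,nl_idx)→2274210, (C,nl_idx)→2867210, (C,merge)→2871210 …(+6); best=174410 via (D,hash)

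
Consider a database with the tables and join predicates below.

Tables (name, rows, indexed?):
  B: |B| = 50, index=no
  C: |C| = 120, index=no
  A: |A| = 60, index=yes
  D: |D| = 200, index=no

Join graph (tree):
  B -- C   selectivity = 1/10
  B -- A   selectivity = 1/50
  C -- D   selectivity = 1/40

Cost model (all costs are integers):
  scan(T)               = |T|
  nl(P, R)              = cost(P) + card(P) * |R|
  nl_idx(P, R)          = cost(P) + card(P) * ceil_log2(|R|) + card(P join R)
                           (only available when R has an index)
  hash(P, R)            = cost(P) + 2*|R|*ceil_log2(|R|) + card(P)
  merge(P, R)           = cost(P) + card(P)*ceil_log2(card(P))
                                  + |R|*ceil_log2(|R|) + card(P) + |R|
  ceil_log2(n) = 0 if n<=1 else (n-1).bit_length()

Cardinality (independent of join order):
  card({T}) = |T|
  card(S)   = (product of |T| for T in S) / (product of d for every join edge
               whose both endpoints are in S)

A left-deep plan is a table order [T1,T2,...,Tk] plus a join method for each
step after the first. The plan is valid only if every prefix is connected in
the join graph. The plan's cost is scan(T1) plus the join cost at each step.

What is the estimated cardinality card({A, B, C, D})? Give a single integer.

3600

Tables in S: A(60), B(50), C(120), D(200)
Edges inside S: B-C(d=10), B-A(d=50), C-D(d=40)
numerator = 60 * 50 * 120 * 200 = 72000000
denominator = 10 * 50 * 40 = 20000
card(S) = 72000000 / 20000 = 3600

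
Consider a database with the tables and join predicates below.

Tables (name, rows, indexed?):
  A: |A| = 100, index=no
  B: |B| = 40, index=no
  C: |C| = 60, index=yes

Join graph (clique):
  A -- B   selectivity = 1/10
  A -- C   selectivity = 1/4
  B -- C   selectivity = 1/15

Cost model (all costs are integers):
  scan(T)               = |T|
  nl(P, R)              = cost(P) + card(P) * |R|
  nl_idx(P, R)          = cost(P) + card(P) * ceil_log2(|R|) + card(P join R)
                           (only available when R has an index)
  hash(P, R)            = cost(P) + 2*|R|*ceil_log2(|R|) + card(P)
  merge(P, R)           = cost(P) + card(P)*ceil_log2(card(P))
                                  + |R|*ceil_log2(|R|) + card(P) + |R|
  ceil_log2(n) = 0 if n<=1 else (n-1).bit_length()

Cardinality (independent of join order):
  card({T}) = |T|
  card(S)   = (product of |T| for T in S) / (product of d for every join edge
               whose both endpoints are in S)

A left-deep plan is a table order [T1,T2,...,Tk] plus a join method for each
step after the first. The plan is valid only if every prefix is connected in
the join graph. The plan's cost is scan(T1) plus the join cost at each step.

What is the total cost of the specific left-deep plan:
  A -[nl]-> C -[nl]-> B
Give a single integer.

step 1: scan A: cost=100, card=100
step 2: join C via nl
    card(P join C) = 100*60/(4) = 1500
    cost = 100 + 100*60 = 6100
step 3: join B via nl
    card(P join B) = 1500*40/(10*15) = 400
    cost = 6100 + 1500*40 = 66100

66100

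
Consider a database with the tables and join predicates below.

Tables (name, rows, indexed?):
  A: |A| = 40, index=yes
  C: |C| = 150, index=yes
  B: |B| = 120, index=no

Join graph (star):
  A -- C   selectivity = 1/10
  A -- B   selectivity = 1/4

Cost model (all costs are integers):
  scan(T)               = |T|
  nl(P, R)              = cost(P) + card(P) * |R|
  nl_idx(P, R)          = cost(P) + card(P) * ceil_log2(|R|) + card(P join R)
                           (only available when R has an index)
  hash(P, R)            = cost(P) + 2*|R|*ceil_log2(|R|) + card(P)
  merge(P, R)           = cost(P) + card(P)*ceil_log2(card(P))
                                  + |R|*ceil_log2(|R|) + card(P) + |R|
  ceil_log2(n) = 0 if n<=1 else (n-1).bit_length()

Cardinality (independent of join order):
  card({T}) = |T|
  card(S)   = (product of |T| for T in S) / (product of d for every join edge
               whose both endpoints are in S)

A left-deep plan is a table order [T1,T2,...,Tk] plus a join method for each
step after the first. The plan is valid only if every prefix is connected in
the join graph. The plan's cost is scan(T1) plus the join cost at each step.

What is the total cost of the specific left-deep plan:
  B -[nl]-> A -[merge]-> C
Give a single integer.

step 1: scan B: cost=120, card=120
step 2: join A via nl
    card(P join A) = 120*40/(4) = 1200
    cost = 120 + 120*40 = 4920
step 3: join C via merge
    card(P join C) = 1200*150/(10) = 18000
    cost = 4920 + 1200*11 + 150*8 + 1200 + 150 = 20670

20670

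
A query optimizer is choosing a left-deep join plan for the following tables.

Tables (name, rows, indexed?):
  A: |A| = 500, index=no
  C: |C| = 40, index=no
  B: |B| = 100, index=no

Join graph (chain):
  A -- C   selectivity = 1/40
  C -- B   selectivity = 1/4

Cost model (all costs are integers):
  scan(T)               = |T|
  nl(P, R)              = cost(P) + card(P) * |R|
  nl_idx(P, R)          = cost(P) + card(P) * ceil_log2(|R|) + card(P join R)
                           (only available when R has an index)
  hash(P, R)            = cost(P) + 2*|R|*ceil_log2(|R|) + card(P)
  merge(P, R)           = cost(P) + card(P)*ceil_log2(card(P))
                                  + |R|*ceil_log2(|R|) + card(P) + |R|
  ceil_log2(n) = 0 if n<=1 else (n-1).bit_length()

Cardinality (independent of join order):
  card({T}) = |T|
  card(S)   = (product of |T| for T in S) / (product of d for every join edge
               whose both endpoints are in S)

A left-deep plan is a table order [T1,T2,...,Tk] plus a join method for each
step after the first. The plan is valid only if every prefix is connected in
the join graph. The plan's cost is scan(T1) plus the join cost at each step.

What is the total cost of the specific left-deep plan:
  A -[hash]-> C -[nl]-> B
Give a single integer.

step 1: scan A: cost=500, card=500
step 2: join C via hash
    card(P join C) = 500*40/(40) = 500
    cost = 500 + 2*40*6 + 500 = 1480
step 3: join B via nl
    card(P join B) = 500*100/(4) = 12500
    cost = 1480 + 500*100 = 51480

51480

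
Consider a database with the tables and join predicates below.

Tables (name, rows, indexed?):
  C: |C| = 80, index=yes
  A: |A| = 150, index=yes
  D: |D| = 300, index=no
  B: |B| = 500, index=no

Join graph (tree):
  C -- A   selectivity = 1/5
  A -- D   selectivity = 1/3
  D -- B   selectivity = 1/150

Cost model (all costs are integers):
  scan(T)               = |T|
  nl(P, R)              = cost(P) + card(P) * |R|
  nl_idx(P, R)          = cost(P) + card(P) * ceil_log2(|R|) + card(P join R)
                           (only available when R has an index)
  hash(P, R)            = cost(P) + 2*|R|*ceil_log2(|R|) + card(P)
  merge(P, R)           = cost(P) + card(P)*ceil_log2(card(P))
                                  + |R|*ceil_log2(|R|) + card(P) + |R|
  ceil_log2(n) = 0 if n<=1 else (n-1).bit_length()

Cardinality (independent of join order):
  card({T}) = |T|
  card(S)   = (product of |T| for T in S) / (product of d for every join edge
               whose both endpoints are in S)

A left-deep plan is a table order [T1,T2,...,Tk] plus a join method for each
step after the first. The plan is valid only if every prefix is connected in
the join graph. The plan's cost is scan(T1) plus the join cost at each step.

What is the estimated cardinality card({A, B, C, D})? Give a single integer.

800000

Tables in S: A(150), B(500), C(80), D(300)
Edges inside S: C-A(d=5), A-D(d=3), D-B(d=150)
numerator = 150 * 500 * 80 * 300 = 1800000000
denominator = 5 * 3 * 150 = 2250
card(S) = 1800000000 / 2250 = 800000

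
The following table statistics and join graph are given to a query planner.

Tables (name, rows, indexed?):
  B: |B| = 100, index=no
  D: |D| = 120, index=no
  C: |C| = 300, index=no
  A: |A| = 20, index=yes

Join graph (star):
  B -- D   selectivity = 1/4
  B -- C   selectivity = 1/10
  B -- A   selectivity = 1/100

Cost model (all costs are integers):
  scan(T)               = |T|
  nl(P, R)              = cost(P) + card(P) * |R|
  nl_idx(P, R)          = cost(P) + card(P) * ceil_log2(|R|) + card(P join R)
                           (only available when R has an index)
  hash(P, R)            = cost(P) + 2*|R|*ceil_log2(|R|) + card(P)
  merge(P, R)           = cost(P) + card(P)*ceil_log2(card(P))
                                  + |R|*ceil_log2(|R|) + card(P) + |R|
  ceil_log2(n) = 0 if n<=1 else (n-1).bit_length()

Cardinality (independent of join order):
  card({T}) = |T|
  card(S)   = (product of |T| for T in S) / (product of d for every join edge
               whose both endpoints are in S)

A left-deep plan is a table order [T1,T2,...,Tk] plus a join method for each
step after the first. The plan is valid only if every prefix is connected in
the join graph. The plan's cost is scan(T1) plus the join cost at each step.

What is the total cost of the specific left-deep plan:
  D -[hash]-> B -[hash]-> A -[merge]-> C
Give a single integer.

step 1: scan D: cost=120, card=120
step 2: join B via hash
    card(P join B) = 120*100/(4) = 3000
    cost = 120 + 2*100*7 + 120 = 1640
step 3: join A via hash
    card(P join A) = 3000*20/(100) = 600
    cost = 1640 + 2*20*5 + 3000 = 4840
step 4: join C via merge
    card(P join C) = 600*300/(10) = 18000
    cost = 4840 + 600*10 + 300*9 + 600 + 300 = 14440

14440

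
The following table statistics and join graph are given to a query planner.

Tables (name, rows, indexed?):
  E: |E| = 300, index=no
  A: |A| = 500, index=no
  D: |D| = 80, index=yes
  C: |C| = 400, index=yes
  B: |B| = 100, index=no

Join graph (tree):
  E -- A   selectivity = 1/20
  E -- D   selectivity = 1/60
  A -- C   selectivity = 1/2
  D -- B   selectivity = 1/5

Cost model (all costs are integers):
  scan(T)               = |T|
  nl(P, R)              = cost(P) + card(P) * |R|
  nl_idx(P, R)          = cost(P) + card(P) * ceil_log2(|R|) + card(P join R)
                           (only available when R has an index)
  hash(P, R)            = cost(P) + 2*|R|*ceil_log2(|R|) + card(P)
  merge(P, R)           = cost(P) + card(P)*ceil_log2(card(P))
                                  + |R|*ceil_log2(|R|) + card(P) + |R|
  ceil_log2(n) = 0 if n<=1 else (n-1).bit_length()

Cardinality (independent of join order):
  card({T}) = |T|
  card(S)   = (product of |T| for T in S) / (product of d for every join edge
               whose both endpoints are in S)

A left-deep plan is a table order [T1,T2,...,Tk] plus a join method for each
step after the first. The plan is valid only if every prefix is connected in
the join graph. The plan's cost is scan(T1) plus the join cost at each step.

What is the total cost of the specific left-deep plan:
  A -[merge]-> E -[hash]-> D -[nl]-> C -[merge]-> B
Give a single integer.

step 1: scan A: cost=500, card=500
step 2: join E via merge
    card(P join E) = 500*300/(20) = 7500
    cost = 500 + 500*9 + 300*9 + 500 + 300 = 8500
step 3: join D via hash
    card(P join D) = 7500*80/(60) = 10000
    cost = 8500 + 2*80*7 + 7500 = 17120
step 4: join C via nl
    card(P join C) = 10000*400/(2) = 2000000
    cost = 17120 + 10000*400 = 4017120
step 5: join B via merge
    card(P join B) = 2000000*100/(5) = 40000000
    cost = 4017120 + 2000000*21 + 100*7 + 2000000 + 100 = 48017920

48017920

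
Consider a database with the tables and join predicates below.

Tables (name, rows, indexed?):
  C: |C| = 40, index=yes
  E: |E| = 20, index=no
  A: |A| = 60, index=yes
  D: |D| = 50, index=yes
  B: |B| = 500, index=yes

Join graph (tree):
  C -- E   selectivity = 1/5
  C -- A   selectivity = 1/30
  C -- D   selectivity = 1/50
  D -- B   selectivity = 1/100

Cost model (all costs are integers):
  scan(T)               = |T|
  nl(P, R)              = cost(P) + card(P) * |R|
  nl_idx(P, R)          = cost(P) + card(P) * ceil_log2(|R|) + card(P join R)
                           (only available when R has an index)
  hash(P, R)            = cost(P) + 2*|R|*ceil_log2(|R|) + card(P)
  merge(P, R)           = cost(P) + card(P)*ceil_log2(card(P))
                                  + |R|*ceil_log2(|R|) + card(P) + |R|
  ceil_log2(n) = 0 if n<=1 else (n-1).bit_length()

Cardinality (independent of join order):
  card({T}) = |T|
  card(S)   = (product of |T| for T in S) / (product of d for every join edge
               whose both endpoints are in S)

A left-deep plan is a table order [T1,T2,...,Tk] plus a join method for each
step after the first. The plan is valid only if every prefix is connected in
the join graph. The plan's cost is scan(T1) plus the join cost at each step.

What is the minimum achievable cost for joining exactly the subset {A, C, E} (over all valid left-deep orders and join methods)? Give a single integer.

Selinger DP over subsets of {A,C,E}:
  {C}: scan cost=40, card=40
  {E}: scan cost=20, card=20
  {A}: scan cost=60, card=60
  {CE}: card=160; try (E,hash)→280, (C,nl_idx)→300, (C,merge)→420, (E,merge)→440, (C,hash)→520, (C,nl)→820 …(+1); best=280 via (E,hash)
  {AC}: card=80; try (A,nl_idx)→360, (C,nl_idx)→500, (C,hash)→600, (A,merge)→740, (C,merge)→760, (A,hash)→800 …(+2); best=360 via (A,nl_idx)
  {ACE}: card=320; try (E,hash)→640, (E,merge)→1120, (A,hash)→1160, (A,nl_idx)→1560, (E,nl)→1960, (A,merge)→2140 …(+1); best=640 via (E,hash)

640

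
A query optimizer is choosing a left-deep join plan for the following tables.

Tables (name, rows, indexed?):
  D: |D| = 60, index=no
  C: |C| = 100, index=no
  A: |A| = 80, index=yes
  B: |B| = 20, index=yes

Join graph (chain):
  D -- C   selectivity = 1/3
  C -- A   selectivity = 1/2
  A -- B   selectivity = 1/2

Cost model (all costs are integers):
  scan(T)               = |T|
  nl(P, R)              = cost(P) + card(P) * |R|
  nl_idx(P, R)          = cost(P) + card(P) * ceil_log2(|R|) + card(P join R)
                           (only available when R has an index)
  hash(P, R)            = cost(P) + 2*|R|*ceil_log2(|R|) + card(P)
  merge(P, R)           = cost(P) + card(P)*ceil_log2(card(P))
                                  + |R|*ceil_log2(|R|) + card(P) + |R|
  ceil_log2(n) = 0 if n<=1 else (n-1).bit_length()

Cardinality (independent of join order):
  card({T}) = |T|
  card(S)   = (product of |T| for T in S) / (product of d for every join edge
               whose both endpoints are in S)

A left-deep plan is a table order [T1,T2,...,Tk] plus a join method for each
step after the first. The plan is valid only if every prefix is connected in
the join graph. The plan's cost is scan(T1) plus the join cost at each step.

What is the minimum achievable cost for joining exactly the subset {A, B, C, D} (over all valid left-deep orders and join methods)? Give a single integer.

43280

Selinger DP over subsets of {A,B,C,D}:
  {D}: scan cost=60, card=60
  {C}: scan cost=100, card=100
  {A}: scan cost=80, card=80
  {B}: scan cost=20, card=20
  {CD}: card=2000; try (D,hash)→920, (C,merge)→1280, (D,merge)→1320, (C,hash)→1520, (C,nl)→6060, (D,nl)→6100; best=920 via (D,hash)
  {AC}: card=4000; try (A,hash)→1320, (C,merge)→1520, (A,merge)→1540, (C,hash)→1560, (A,nl_idx)→4800, (C,nl)→8080 …(+1); best=1320 via (A,hash)
  {AB}: card=800; try (B,hash)→360, (A,merge)→780, (B,merge)→840, (A,nl_idx)→960, (A,hash)→1160, (B,nl_idx)→1280 …(+2); best=360 via (B,hash)
  {ACD}: card=80000; try (A,hash)→4040, (D,hash)→6040, (A,merge)→25560, (D,merge)→53740, (A,nl_idx)→94920, (A,nl)→160920 …(+1); best=4040 via (A,hash)
  {ABC}: card=40000; try (C,hash)→2560, (B,hash)→5520, (C,merge)→9960, (B,merge)→53440, (B,nl_idx)→61320, (C,nl)→80360 …(+1); best=2560 via (C,hash)
  {ABCD}: card=800000; try (D,hash)→43280, (B,hash)→84240, (D,merge)→682980, (B,nl_idx)→1204040, (B,merge)→1444160, (B,nl)→1604040 …(+1); best=43280 via (D,hash)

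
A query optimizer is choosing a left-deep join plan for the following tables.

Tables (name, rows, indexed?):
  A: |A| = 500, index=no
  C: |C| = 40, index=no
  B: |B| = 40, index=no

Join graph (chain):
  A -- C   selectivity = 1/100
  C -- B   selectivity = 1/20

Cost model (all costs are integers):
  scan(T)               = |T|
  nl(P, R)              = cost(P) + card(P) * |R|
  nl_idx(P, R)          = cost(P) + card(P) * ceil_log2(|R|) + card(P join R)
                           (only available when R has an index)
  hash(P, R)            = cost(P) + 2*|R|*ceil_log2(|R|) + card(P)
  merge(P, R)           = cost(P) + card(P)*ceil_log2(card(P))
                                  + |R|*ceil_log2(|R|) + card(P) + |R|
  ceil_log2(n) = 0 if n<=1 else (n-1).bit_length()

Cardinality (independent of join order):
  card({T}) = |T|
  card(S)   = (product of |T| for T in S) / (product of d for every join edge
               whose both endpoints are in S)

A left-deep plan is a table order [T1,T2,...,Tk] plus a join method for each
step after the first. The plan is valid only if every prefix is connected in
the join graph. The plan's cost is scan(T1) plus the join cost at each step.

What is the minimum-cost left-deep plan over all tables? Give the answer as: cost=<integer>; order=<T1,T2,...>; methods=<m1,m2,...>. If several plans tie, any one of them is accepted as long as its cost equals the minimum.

Selinger DP (subsets sized 1..n):
  {A}: scan cost=500, card=500
  {C}: scan cost=40, card=40
  {B}: scan cost=40, card=40
  {AC}: card=200; try (C,hash)→1480, (A,merge)→5320, (C,merge)→5780, (A,hash)→9080, (A,nl)→20040, (C,nl)→20500; best=1480 via (C,hash)
  {BC}: card=80; try (C,hash)→560, (B,hash)→560, (C,merge)→600, (B,merge)→600, (C,nl)→1640, (B,nl)→1640; best=560 via (C,hash)
  {ABC}: card=400; try (B,hash)→2160, (B,merge)→3560, (A,merge)→6200, (B,nl)→9480, (A,hash)→9640, (A,nl)→40560; best=2160 via (B,hash)

cost=2160; order=A,C,B; methods=hash,hash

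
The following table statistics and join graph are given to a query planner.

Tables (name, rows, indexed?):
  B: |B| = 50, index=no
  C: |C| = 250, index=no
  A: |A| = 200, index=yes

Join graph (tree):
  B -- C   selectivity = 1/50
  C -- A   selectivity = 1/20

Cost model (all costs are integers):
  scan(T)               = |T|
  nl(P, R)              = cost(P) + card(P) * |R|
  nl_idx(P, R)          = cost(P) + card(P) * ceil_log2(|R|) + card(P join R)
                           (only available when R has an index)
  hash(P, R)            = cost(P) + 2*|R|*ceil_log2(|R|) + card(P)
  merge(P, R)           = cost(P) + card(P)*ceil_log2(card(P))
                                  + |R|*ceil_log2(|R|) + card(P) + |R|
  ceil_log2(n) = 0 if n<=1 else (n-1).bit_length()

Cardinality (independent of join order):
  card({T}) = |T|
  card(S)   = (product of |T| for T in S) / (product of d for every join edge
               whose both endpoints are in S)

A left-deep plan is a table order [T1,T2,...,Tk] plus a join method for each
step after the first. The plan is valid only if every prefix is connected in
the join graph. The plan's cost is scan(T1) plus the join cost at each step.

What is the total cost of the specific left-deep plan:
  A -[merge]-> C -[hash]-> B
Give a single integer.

step 1: scan A: cost=200, card=200
step 2: join C via merge
    card(P join C) = 200*250/(20) = 2500
    cost = 200 + 200*8 + 250*8 + 200 + 250 = 4250
step 3: join B via hash
    card(P join B) = 2500*50/(50) = 2500
    cost = 4250 + 2*50*6 + 2500 = 7350

7350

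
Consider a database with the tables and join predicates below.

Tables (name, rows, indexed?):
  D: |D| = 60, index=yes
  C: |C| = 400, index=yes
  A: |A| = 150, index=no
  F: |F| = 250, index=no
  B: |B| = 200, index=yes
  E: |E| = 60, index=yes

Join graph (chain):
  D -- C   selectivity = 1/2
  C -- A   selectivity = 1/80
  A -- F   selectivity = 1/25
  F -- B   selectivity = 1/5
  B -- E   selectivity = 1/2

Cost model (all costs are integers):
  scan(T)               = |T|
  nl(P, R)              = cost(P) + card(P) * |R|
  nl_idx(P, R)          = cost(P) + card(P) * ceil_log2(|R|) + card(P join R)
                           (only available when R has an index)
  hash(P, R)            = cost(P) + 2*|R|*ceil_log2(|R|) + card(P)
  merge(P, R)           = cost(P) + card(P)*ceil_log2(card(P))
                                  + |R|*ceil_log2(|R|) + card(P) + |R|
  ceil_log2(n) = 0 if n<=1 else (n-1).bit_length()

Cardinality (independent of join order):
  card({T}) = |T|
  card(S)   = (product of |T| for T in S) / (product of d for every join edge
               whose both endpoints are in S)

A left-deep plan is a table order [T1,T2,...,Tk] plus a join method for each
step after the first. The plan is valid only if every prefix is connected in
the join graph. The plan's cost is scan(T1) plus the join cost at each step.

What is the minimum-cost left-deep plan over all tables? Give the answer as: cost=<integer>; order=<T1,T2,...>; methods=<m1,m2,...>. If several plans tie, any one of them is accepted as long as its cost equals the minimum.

cost=9244140; order=A,C,F,D,B,E; methods=nl_idx,hash,hash,hash,hash

Selinger DP (subsets sized 1..n):
  {D}: scan cost=60, card=60
  {C}: scan cost=400, card=400
  {A}: scan cost=150, card=150
  {F}: scan cost=250, card=250
  {B}: scan cost=200, card=200
  {E}: scan cost=60, card=60
  {CD}: card=12000; try (D,hash)→1520, (C,merge)→4480, (D,merge)→4820, (C,hash)→7320, (C,nl_idx)→12600, (D,nl_idx)→14800 …(+2); best=1520 via (D,hash)
  {AC}: card=750; try (C,nl_idx)→2250, (A,hash)→3200, (C,merge)→5500, (A,merge)→5750, (C,hash)→7500, (C,nl)→60150 …(+1); best=2250 via (C,nl_idx)
  {AF}: card=1500; try (A,hash)→2900, (F,merge)→3750, (A,merge)→3850, (F,hash)→4300, (F,nl)→37650, (A,nl)→37750; best=2900 via (A,hash)
  {BF}: card=10000; try (B,hash)→3700, (F,merge)→4250, (B,merge)→4300, (F,hash)→4400, (B,nl_idx)→12250, (F,nl)→50200 …(+1); best=3700 via (B,hash)
  {BE}: card=6000; try (E,hash)→1120, (B,merge)→2280, (E,merge)→2420, (B,hash)→3320, (B,nl_idx)→6540, (E,nl_idx)→7400 …(+2); best=1120 via (E,hash)
  {ACD}: card=22500; try (D,hash)→3720, (D,merge)→10920, (A,hash)→15920, (D,nl_idx)→29250, (D,nl)→47250, (A,merge)→182870 …(+1); best=3720 via (D,hash)
  {ACF}: card=7500; try (F,hash)→7000, (C,hash)→11600, (F,merge)→12750, (C,nl_idx)→23900, (C,merge)→24900, (F,nl)→189750 …(+1); best=7000 via (F,hash)
  {ABF}: card=60000; try (B,hash)→7600, (A,hash)→16100, (B,merge)→22700, (B,nl_idx)→74900, (A,merge)→155050, (B,nl)→302900 …(+1); best=7600 via (B,hash)
  {BEF}: card=300000; try (F,hash)→11120, (E,hash)→14420, (F,merge)→87370, (E,merge)→154120, (E,nl_idx)→363700, (E,nl)→603700 …(+1); best=11120 via (F,hash)
  {ACDF}: card=225000; try (D,hash)→15220, (F,hash)→30220, (D,merge)→112420, (D,nl_idx)→277000, (F,merge)→365970, (D,nl)→457000 …(+1); best=15220 via (D,hash)
  {ABCF}: card=300000; try (B,hash)→17700, (C,hash)→74800, (B,merge)→113800, (B,nl_idx)→367000, (C,nl_idx)→847600, (C,merge)→1031600 …(+2); best=17700 via (B,hash)
  {ABEF}: card=1800000; try (E,hash)→68320, (A,hash)→313520, (E,merge)→1028020, (E,nl_idx)→2167600, (E,nl)→3607600, (A,merge)→6012470 …(+1); best=68320 via (E,hash)
  {ABCDF}: card=9000000; try (B,hash)→243420, (D,hash)→318420, (B,merge)→4292020, (D,merge)→6018120, (B,nl_idx)→10815220, (D,nl_idx)→10817700 …(+2); best=243420 via (B,hash)
  {ABCEF}: card=9000000; try (E,hash)→318420, (C,hash)→1875520, (E,merge)→6018120, (E,nl_idx)→10817700, (E,nl)→18017700, (C,nl_idx)→25268320 …(+2); best=318420 via (E,hash)
  {ABCDEF}: card=270000000; try (E,hash)→9244140, (D,hash)→9319140, (E,merge)→225243840, (D,merge)→225318840, (E,nl_idx)→324243420, (D,nl_idx)→324318420 …(+2); best=9244140 via (E,hash)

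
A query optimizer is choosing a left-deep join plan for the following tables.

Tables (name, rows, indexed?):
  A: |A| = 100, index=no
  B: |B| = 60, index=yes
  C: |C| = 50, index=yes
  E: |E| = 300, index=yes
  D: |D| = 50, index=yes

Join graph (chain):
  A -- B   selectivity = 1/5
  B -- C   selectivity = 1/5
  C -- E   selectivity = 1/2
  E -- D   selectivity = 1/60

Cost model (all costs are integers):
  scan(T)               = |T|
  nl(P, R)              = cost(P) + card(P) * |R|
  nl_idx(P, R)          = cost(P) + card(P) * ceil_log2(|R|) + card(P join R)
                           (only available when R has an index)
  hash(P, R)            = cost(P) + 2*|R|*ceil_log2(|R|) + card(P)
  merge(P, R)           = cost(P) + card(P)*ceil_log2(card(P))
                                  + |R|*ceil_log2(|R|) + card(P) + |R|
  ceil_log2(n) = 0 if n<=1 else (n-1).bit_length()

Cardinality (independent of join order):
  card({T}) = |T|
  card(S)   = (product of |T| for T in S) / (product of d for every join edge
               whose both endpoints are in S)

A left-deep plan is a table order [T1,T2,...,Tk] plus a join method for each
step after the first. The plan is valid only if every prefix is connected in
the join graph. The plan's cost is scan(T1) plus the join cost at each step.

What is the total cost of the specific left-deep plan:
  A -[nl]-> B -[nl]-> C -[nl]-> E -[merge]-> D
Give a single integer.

step 1: scan A: cost=100, card=100
step 2: join B via nl
    card(P join B) = 100*60/(5) = 1200
    cost = 100 + 100*60 = 6100
step 3: join C via nl
    card(P join C) = 1200*50/(5) = 12000
    cost = 6100 + 1200*50 = 66100
step 4: join E via nl
    card(P join E) = 12000*300/(2) = 1800000
    cost = 66100 + 12000*300 = 3666100
step 5: join D via merge
    card(P join D) = 1800000*50/(60) = 1500000
    cost = 3666100 + 1800000*21 + 50*6 + 1800000 + 50 = 43266450

43266450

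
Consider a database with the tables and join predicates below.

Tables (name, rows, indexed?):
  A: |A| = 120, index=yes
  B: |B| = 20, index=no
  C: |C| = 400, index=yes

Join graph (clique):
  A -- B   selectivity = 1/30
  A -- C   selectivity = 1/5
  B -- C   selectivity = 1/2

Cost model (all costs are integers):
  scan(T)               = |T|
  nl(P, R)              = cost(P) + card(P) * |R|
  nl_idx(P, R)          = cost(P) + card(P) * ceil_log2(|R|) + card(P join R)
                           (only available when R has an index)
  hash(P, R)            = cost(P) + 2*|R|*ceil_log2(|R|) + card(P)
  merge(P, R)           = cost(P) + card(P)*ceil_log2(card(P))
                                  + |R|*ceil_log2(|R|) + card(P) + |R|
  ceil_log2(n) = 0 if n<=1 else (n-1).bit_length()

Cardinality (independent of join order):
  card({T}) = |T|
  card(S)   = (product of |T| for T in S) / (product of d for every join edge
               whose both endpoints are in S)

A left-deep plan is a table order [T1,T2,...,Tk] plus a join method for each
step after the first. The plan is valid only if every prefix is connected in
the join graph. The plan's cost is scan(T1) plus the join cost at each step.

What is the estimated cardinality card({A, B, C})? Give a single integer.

3200

Tables in S: A(120), B(20), C(400)
Edges inside S: A-B(d=30), A-C(d=5), B-C(d=2)
numerator = 120 * 20 * 400 = 960000
denominator = 30 * 5 * 2 = 300
card(S) = 960000 / 300 = 3200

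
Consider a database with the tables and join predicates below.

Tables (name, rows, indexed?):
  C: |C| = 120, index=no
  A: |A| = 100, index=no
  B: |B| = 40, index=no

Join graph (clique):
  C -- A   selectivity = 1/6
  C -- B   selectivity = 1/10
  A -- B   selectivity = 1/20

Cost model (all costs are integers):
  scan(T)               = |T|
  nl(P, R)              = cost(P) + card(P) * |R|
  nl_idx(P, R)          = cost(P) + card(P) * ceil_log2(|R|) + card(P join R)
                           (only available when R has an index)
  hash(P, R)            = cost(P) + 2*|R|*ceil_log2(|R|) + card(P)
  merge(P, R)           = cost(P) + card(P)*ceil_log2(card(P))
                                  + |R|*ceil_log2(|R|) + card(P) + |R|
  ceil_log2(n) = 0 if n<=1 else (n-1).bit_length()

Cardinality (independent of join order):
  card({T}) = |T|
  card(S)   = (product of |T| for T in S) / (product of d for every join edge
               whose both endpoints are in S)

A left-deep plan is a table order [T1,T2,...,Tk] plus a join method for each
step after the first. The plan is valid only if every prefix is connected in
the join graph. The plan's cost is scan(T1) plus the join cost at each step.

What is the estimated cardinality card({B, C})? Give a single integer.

Tables in S: B(40), C(120)
Edges inside S: C-B(d=10)
numerator = 40 * 120 = 4800
denominator = 10 = 10
card(S) = 4800 / 10 = 480

480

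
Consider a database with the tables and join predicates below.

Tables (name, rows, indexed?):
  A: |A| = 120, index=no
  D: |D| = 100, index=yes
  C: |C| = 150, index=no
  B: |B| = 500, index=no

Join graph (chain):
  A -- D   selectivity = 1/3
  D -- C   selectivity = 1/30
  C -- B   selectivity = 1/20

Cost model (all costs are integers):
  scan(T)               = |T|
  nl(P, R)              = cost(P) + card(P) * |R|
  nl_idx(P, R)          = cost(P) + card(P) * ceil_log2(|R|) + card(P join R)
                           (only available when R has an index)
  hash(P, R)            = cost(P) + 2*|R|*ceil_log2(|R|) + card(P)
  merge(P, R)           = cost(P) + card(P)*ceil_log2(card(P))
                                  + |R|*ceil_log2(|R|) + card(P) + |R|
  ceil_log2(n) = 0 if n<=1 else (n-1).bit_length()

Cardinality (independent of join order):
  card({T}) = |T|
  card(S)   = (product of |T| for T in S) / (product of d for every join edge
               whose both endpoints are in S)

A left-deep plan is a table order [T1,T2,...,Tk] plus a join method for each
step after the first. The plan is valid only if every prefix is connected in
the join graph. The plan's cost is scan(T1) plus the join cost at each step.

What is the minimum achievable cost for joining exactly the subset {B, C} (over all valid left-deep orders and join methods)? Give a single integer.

3400

Selinger DP over subsets of {B,C}:
  {C}: scan cost=150, card=150
  {B}: scan cost=500, card=500
  {BC}: card=3750; try (C,hash)→3400, (B,merge)→6500, (C,merge)→6850, (B,hash)→9300, (B,nl)→75150, (C,nl)→75500; best=3400 via (C,hash)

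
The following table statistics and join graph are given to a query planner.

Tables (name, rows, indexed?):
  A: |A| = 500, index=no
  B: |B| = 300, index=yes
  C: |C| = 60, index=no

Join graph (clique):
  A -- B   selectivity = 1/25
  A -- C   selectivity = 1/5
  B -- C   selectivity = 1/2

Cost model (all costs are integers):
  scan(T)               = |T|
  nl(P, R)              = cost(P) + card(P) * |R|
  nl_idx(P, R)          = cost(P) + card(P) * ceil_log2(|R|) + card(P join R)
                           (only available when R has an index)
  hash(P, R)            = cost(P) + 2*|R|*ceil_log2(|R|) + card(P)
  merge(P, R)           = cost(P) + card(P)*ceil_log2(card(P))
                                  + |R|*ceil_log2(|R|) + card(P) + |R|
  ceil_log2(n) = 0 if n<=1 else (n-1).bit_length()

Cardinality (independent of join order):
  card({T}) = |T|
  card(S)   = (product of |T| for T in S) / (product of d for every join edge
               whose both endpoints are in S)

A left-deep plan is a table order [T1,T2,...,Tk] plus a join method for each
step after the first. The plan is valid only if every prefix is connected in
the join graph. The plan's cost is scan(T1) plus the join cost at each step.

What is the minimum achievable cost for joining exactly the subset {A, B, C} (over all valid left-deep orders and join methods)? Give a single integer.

Selinger DP over subsets of {A,B,C}:
  {A}: scan cost=500, card=500
  {B}: scan cost=300, card=300
  {C}: scan cost=60, card=60
  {AB}: card=6000; try (B,hash)→6400, (A,merge)→8300, (B,merge)→8500, (A,hash)→9600, (B,nl_idx)→11000, (A,nl)→150300 …(+1); best=6400 via (B,hash)
  {AC}: card=6000; try (C,hash)→1720, (A,merge)→5480, (C,merge)→5920, (A,hash)→9120, (A,nl)→30060, (C,nl)→30500; best=1720 via (C,hash)
  {BC}: card=9000; try (C,hash)→1320, (B,merge)→3480, (C,merge)→3720, (B,hash)→5520, (B,nl_idx)→9600, (B,nl)→18060 …(+1); best=1320 via (C,hash)
  {ABC}: card=36000; try (C,hash)→13120, (B,hash)→13120, (A,hash)→19320, (B,merge)→88720, (C,merge)→90820, (B,nl_idx)→91720 …(+4); best=13120 via (C,hash)

13120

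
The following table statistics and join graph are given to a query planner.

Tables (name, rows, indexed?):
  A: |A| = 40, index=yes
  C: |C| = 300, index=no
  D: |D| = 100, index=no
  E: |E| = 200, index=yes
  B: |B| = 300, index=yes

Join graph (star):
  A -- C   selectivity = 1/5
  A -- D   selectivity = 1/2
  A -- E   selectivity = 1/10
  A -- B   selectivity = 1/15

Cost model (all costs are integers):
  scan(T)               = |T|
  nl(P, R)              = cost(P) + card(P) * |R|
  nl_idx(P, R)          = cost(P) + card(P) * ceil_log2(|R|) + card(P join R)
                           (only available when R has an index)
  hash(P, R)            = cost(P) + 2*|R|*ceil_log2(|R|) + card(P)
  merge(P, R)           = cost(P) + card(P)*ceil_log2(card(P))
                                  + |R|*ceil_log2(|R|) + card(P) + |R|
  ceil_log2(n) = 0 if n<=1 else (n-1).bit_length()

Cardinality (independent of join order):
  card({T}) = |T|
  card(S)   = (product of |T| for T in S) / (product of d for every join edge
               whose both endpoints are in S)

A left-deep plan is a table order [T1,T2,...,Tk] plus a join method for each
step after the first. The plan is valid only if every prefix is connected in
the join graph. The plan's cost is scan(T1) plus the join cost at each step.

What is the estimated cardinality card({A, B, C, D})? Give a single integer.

Tables in S: A(40), B(300), C(300), D(100)
Edges inside S: A-C(d=5), A-D(d=2), A-B(d=15)
numerator = 40 * 300 * 300 * 100 = 360000000
denominator = 5 * 2 * 15 = 150
card(S) = 360000000 / 150 = 2400000

2400000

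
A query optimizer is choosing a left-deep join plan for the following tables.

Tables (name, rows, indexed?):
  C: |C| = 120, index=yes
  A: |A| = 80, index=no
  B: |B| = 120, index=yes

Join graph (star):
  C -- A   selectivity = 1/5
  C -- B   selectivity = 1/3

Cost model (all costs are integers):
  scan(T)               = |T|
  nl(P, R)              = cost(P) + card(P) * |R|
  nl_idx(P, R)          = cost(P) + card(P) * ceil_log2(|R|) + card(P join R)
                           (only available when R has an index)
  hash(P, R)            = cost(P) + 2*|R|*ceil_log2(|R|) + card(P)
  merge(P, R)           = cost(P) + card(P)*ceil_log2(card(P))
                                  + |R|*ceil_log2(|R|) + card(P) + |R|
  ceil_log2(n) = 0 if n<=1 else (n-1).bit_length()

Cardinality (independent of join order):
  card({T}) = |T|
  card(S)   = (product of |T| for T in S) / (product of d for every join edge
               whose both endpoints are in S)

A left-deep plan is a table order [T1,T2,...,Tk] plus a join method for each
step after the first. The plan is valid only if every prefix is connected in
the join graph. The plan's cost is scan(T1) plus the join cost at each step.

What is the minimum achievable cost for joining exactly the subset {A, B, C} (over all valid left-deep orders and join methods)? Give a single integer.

4960

Selinger DP over subsets of {A,B,C}:
  {C}: scan cost=120, card=120
  {A}: scan cost=80, card=80
  {B}: scan cost=120, card=120
  {AC}: card=1920; try (A,hash)→1360, (C,merge)→1680, (A,merge)→1720, (C,hash)→1840, (C,nl_idx)→2560, (C,nl)→9680 …(+1); best=1360 via (A,hash)
  {BC}: card=4800; try (C,hash)→1920, (B,hash)→1920, (C,merge)→2040, (B,merge)→2040, (C,nl_idx)→5760, (B,nl_idx)→5760 …(+2); best=1920 via (C,hash)
  {ABC}: card=76800; try (B,hash)→4960, (A,hash)→7840, (B,merge)→25360, (A,merge)→69760, (B,nl_idx)→91600, (B,nl)→231760 …(+1); best=4960 via (B,hash)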